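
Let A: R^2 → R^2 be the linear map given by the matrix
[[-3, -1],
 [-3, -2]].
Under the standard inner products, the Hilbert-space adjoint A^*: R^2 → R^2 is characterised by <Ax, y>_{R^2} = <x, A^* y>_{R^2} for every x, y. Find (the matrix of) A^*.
A^* = A^T =
[[-3, -3],
 [-1, -2]]

For real matrices with standard dot products, the defining identity <Ax, y> = <x, A^* y> gives (Ax)^T y = x^T (A^*) y, i.e. x^T A^T y = x^T (A^*) y. Since this holds for all x, y, we must have A^* = A^T. Therefore
A^* =
[[-3, -3],
 [-1, -2]].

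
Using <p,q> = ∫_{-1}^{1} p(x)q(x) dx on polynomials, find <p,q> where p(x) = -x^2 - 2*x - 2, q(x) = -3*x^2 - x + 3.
<p,q> = -112/15

Expand the product: p(x)·q(x) = 3*x^4 + 7*x^3 + 5*x^2 - 4*x - 6.
∫_{-1}^{1} of each monomial x^k gives [2/(k+1) if k even, 0 if k odd]. Integrating term-by-term (or equivalently evaluating the antiderivative F(x) = 3*x^5/5 + 7*x^4/4 + 5*x^3/3 - 2*x^2 - 6*x at the endpoints):
  F(1) − F(−1) = -239/60 − (209/60) = -112/15.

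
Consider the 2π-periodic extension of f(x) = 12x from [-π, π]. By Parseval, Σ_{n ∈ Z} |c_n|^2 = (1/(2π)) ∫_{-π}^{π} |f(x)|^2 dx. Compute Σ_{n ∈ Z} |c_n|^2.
Σ |c_n|^2 = 48π^2

Expand and integrate term by term over [-π, π]:
  ∫ (12x)^2 dx = 144·(2π^3/3); ∫ 2·12·(0)·x dx = 0 (odd integrand); ∫ 0^2 dx = 0·2π.
So (1/(2π)) ∫_{-π}^{π} (12x)^2 dx = 144π^2/3 + 0 = 48π^2.
Parseval ⇒ Σ |c_n|^2 = 48π^2.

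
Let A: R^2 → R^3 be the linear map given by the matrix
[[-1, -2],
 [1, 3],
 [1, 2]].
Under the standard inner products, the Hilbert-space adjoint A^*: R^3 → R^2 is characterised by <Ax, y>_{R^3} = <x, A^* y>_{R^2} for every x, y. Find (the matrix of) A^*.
A^* = A^T =
[[-1, 1, 1],
 [-2, 3, 2]]

For real matrices with standard dot products, the defining identity <Ax, y> = <x, A^* y> gives (Ax)^T y = x^T (A^*) y, i.e. x^T A^T y = x^T (A^*) y. Since this holds for all x, y, we must have A^* = A^T. Therefore
A^* =
[[-1, 1, 1],
 [-2, 3, 2]].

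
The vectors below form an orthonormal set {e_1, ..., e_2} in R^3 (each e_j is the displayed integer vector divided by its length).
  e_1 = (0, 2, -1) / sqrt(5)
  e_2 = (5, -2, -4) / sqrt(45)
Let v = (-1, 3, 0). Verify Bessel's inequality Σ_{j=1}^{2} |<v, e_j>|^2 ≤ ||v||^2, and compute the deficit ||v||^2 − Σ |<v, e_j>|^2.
Σ |<v, e_j>|^2 = 89/9; ||v||^2 = 10; deficit = 1/9

Write each e_j = u_j / sqrt(<u_j, u_j>) where u_j is the displayed integer vector. Then <v, e_j> = <v, u_j> / sqrt(<u_j, u_j>), so |<v, e_j>|^2 = <v, u_j>^2 / <u_j, u_j>.
Coefficients: <v, e_1> = 6/sqrt(5), <v, e_2> = -11/sqrt(45).
Square and sum: Σ |<v, e_j>|^2 = 89/9.
Compute ||v||^2 = v·v = 10.
Deficit = 10 − 89/9 = 1/9 ≥ 0, confirming Bessel's inequality. (The deficit equals ||v − Σ <v,e_j> e_j||^2, the squared distance from v to span{e_j}.)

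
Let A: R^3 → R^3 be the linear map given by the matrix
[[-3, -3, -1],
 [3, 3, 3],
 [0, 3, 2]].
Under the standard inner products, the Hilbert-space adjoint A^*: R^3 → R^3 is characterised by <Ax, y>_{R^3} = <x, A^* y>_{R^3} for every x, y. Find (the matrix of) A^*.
A^* = A^T =
[[-3, 3, 0],
 [-3, 3, 3],
 [-1, 3, 2]]

For real matrices with standard dot products, the defining identity <Ax, y> = <x, A^* y> gives (Ax)^T y = x^T (A^*) y, i.e. x^T A^T y = x^T (A^*) y. Since this holds for all x, y, we must have A^* = A^T. Therefore
A^* =
[[-3, 3, 0],
 [-3, 3, 3],
 [-1, 3, 2]].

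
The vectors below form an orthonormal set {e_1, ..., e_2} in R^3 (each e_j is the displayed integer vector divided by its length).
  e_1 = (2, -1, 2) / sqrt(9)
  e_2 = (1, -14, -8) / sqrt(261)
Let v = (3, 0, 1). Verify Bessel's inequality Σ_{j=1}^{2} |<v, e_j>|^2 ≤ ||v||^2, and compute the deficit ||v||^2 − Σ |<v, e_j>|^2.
Σ |<v, e_j>|^2 = 209/29; ||v||^2 = 10; deficit = 81/29

Write each e_j = u_j / sqrt(<u_j, u_j>) where u_j is the displayed integer vector. Then <v, e_j> = <v, u_j> / sqrt(<u_j, u_j>), so |<v, e_j>|^2 = <v, u_j>^2 / <u_j, u_j>.
Coefficients: <v, e_1> = 8/sqrt(9), <v, e_2> = -5/sqrt(261).
Square and sum: Σ |<v, e_j>|^2 = 209/29.
Compute ||v||^2 = v·v = 10.
Deficit = 10 − 209/29 = 81/29 ≥ 0, confirming Bessel's inequality. (The deficit equals ||v − Σ <v,e_j> e_j||^2, the squared distance from v to span{e_j}.)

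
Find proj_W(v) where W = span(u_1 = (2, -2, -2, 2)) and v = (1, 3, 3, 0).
proj_W(v) = (-5/4, 5/4, 5/4, -5/4)

Set up U = [u_1 | ... | u_1] ∈ R^(4×1). The projector onto W = col(U) is P = U (U^T U)^(-1) U^T.
Compute U^T U =
  [16],
and U^T v = (-10).
Solve U^T U · c = U^T v for the coefficients: c = (-5/8). The projection is proj_W(v) = U c.
Check: (v - proj_W(v)) · u_1 = 0  (should be 0).
Result: proj_W(v) = (-5/4, 5/4, 5/4, -5/4).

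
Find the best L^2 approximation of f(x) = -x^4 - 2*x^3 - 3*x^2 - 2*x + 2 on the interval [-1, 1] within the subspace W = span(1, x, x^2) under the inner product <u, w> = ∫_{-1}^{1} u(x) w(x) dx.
g(x) = -27*x^2/7 - 16*x/5 + 73/35

The best approximation g ∈ W is the orthogonal projection of f onto W. Writing g = a_0 + a_1 x + a_2 x^2, the coefficients solve the normal equations G · a = b where
  G_{ij} = <φ_i, φ_j> and b_i = <f, φ_i>, with φ_0 = 1, φ_1 = x, φ_2 = x^2.
G =
  [2, 0, 2/3]
  [0, 2/3, 0]
  [2/3, 0, 2/5],
b = (8/5, -32/15, -16/105).
Solving gives a_0 = 73/35, a_1 = -16/5, a_2 = -27/7, so
  g(x) = -27*x^2/7 - 16*x/5 + 73/35.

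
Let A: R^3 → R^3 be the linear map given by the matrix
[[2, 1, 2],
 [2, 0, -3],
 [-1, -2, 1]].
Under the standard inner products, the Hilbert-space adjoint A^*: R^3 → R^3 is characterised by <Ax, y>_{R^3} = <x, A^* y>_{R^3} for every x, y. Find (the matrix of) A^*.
A^* = A^T =
[[2, 2, -1],
 [1, 0, -2],
 [2, -3, 1]]

For real matrices with standard dot products, the defining identity <Ax, y> = <x, A^* y> gives (Ax)^T y = x^T (A^*) y, i.e. x^T A^T y = x^T (A^*) y. Since this holds for all x, y, we must have A^* = A^T. Therefore
A^* =
[[2, 2, -1],
 [1, 0, -2],
 [2, -3, 1]].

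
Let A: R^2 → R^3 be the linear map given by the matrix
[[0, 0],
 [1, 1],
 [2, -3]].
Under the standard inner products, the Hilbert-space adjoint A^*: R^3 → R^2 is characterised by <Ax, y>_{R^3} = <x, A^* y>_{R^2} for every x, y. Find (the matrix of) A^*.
A^* = A^T =
[[0, 1, 2],
 [0, 1, -3]]

For real matrices with standard dot products, the defining identity <Ax, y> = <x, A^* y> gives (Ax)^T y = x^T (A^*) y, i.e. x^T A^T y = x^T (A^*) y. Since this holds for all x, y, we must have A^* = A^T. Therefore
A^* =
[[0, 1, 2],
 [0, 1, -3]].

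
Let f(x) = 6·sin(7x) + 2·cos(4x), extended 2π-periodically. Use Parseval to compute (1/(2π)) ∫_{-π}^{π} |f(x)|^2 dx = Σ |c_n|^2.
Σ |c_n|^2 = 20

Expand |f|^2 and use orthogonality of {sin(nx), cos(mx)} on [-π, π]:
  ∫_{-π}^{π} sin(nx)^2 dx = π, ∫ cos(mx)^2 dx = π, and cross terms integrate to 0.
So ∫_{-π}^{π} f(x)^2 dx = 6^2 · π + 2^2 · π = (36 + 4)π.
Divide by 2π: (36 + 4)/2 = 20.
By Parseval, this equals Σ |c_n|^2.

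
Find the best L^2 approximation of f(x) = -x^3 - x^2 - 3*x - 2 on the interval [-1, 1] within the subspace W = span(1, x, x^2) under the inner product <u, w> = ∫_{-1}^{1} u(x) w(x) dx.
g(x) = -x^2 - 18*x/5 - 2

The best approximation g ∈ W is the orthogonal projection of f onto W. Writing g = a_0 + a_1 x + a_2 x^2, the coefficients solve the normal equations G · a = b where
  G_{ij} = <φ_i, φ_j> and b_i = <f, φ_i>, with φ_0 = 1, φ_1 = x, φ_2 = x^2.
G =
  [2, 0, 2/3]
  [0, 2/3, 0]
  [2/3, 0, 2/5],
b = (-14/3, -12/5, -26/15).
Solving gives a_0 = -2, a_1 = -18/5, a_2 = -1, so
  g(x) = -x^2 - 18*x/5 - 2.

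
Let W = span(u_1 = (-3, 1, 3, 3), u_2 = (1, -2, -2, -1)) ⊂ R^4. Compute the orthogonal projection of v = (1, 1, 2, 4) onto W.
proj_W(v) = (-65/42, 15/14, 79/42, 65/42)

Set up U = [u_1 | ... | u_2] ∈ R^(4×2). The projector onto W = col(U) is P = U (U^T U)^(-1) U^T.
Compute U^T U =
  [28, -14]
  [-14, 10],
and U^T v = (16, -9).
Solve U^T U · c = U^T v for the coefficients: c = (17/42, -1/3). The projection is proj_W(v) = U c.
Check: (v - proj_W(v)) · u_1 = 0  (should be 0).
Check: (v - proj_W(v)) · u_2 = 0  (should be 0).
Result: proj_W(v) = (-65/42, 15/14, 79/42, 65/42).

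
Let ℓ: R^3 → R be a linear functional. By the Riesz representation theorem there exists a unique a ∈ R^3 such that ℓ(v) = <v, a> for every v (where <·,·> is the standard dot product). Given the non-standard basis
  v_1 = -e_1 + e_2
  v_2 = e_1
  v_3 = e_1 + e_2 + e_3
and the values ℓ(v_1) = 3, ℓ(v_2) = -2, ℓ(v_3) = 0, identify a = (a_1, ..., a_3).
a = (-2, 1, 1)

Write a = (a_1, ..., a_3) in the standard basis. For each basis vector v_i, ℓ(v_i) = <v_i, a> is a linear equation in the a_j's. Collect the n equations into a matrix system V a = ℓ, where row i of V is v_i (expressed in the standard basis). Since V is invertible (lower-triangular with 1s on the diagonal, up to permutation), solve by back-substitution:
  V =
[[-1, 1, 0],
 [1, 0, 0],
 [1, 1, 1]]
  V a = (3, -2, 0)
Solving gives a = (-2, 1, 1).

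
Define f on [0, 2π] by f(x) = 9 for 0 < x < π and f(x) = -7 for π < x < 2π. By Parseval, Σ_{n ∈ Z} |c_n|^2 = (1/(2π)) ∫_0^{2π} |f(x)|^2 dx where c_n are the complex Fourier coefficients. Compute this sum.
Σ |c_n|^2 = 65

Parseval equates the L^2 energy of f (normalised by 1/(2π)) with the ℓ^2 sum of its Fourier coefficients: (1/(2π)) ∫_0^{2π} |f|^2 = Σ |c_n|^2.
Compute the left side: (1/(2π)) [∫_0^π 9^2 dx + ∫_π^{2π} (-7)^2 dx] = (1/(2π)) · (81π + 49π) = (81 + 49)/2 = 65.
So Σ_{n ∈ Z} |c_n|^2 = 65.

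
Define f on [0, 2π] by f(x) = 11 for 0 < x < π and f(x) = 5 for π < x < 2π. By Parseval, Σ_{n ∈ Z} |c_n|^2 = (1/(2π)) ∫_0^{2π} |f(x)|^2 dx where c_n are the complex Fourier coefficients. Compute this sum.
Σ |c_n|^2 = 73

Parseval equates the L^2 energy of f (normalised by 1/(2π)) with the ℓ^2 sum of its Fourier coefficients: (1/(2π)) ∫_0^{2π} |f|^2 = Σ |c_n|^2.
Compute the left side: (1/(2π)) [∫_0^π 11^2 dx + ∫_π^{2π} 5^2 dx] = (1/(2π)) · (121π + 25π) = (121 + 25)/2 = 73.
So Σ_{n ∈ Z} |c_n|^2 = 73.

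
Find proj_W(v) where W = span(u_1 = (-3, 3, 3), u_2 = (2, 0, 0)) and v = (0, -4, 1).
proj_W(v) = (0, -3/2, -3/2)

Set up U = [u_1 | ... | u_2] ∈ R^(3×2). The projector onto W = col(U) is P = U (U^T U)^(-1) U^T.
Compute U^T U =
  [27, -6]
  [-6, 4],
and U^T v = (-9, 0).
Solve U^T U · c = U^T v for the coefficients: c = (-1/2, -3/4). The projection is proj_W(v) = U c.
Check: (v - proj_W(v)) · u_1 = 0  (should be 0).
Check: (v - proj_W(v)) · u_2 = 0  (should be 0).
Result: proj_W(v) = (0, -3/2, -3/2).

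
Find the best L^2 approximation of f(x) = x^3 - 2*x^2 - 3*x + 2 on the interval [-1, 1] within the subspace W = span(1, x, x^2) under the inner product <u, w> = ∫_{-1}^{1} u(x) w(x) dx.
g(x) = -2*x^2 - 12*x/5 + 2

The best approximation g ∈ W is the orthogonal projection of f onto W. Writing g = a_0 + a_1 x + a_2 x^2, the coefficients solve the normal equations G · a = b where
  G_{ij} = <φ_i, φ_j> and b_i = <f, φ_i>, with φ_0 = 1, φ_1 = x, φ_2 = x^2.
G =
  [2, 0, 2/3]
  [0, 2/3, 0]
  [2/3, 0, 2/5],
b = (8/3, -8/5, 8/15).
Solving gives a_0 = 2, a_1 = -12/5, a_2 = -2, so
  g(x) = -2*x^2 - 12*x/5 + 2.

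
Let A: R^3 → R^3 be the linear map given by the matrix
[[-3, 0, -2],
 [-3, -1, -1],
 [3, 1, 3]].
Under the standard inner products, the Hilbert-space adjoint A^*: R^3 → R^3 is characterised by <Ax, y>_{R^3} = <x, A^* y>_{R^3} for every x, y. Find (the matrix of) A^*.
A^* = A^T =
[[-3, -3, 3],
 [0, -1, 1],
 [-2, -1, 3]]

For real matrices with standard dot products, the defining identity <Ax, y> = <x, A^* y> gives (Ax)^T y = x^T (A^*) y, i.e. x^T A^T y = x^T (A^*) y. Since this holds for all x, y, we must have A^* = A^T. Therefore
A^* =
[[-3, -3, 3],
 [0, -1, 1],
 [-2, -1, 3]].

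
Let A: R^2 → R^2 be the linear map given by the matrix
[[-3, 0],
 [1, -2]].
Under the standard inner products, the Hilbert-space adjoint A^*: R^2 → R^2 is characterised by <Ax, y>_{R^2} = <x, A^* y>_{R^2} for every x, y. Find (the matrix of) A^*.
A^* = A^T =
[[-3, 1],
 [0, -2]]

For real matrices with standard dot products, the defining identity <Ax, y> = <x, A^* y> gives (Ax)^T y = x^T (A^*) y, i.e. x^T A^T y = x^T (A^*) y. Since this holds for all x, y, we must have A^* = A^T. Therefore
A^* =
[[-3, 1],
 [0, -2]].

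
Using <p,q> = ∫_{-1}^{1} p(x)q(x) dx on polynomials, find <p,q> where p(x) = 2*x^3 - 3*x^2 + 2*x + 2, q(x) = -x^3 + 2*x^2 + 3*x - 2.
<p,q> = 136/105

Expand the product: p(x)·q(x) = -2*x^6 + 7*x^5 - 2*x^4 - 11*x^3 + 16*x^2 + 2*x - 4.
∫_{-1}^{1} of each monomial x^k gives [2/(k+1) if k even, 0 if k odd]. Integrating term-by-term (or equivalently evaluating the antiderivative F(x) = -2*x^7/7 + 7*x^6/6 - 2*x^5/5 - 11*x^4/4 + 16*x^3/3 + x^2 - 4*x at the endpoints):
  F(1) − F(−1) = 9/140 − (-517/420) = 136/105.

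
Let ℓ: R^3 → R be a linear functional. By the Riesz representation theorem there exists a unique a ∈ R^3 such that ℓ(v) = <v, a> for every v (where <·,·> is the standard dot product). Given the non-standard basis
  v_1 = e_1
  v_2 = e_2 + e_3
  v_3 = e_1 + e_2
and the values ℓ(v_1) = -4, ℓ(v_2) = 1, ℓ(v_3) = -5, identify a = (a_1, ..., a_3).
a = (-4, -1, 2)

Write a = (a_1, ..., a_3) in the standard basis. For each basis vector v_i, ℓ(v_i) = <v_i, a> is a linear equation in the a_j's. Collect the n equations into a matrix system V a = ℓ, where row i of V is v_i (expressed in the standard basis). Since V is invertible (lower-triangular with 1s on the diagonal, up to permutation), solve by back-substitution:
  V =
[[1, 0, 0],
 [0, 1, 1],
 [1, 1, 0]]
  V a = (-4, 1, -5)
Solving gives a = (-4, -1, 2).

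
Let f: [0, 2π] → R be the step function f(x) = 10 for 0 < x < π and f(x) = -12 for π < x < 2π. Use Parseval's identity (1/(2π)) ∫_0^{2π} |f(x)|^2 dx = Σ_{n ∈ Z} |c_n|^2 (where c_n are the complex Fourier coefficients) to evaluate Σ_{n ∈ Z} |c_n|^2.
Σ |c_n|^2 = 122

Parseval equates the L^2 energy of f (normalised by 1/(2π)) with the ℓ^2 sum of its Fourier coefficients: (1/(2π)) ∫_0^{2π} |f|^2 = Σ |c_n|^2.
Compute the left side: (1/(2π)) [∫_0^π 10^2 dx + ∫_π^{2π} (-12)^2 dx] = (1/(2π)) · (100π + 144π) = (100 + 144)/2 = 122.
So Σ_{n ∈ Z} |c_n|^2 = 122.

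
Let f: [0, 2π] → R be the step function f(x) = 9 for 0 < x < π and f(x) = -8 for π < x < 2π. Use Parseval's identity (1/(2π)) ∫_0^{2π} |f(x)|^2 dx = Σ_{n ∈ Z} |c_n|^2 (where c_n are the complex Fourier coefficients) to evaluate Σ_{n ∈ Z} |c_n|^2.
Σ |c_n|^2 = 145/2

Parseval equates the L^2 energy of f (normalised by 1/(2π)) with the ℓ^2 sum of its Fourier coefficients: (1/(2π)) ∫_0^{2π} |f|^2 = Σ |c_n|^2.
Compute the left side: (1/(2π)) [∫_0^π 9^2 dx + ∫_π^{2π} (-8)^2 dx] = (1/(2π)) · (81π + 64π) = (81 + 64)/2 = 145/2.
So Σ_{n ∈ Z} |c_n|^2 = 145/2.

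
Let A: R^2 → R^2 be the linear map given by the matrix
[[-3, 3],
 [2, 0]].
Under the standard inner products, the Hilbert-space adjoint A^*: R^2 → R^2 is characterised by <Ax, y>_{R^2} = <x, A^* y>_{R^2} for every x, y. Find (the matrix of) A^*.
A^* = A^T =
[[-3, 2],
 [3, 0]]

For real matrices with standard dot products, the defining identity <Ax, y> = <x, A^* y> gives (Ax)^T y = x^T (A^*) y, i.e. x^T A^T y = x^T (A^*) y. Since this holds for all x, y, we must have A^* = A^T. Therefore
A^* =
[[-3, 2],
 [3, 0]].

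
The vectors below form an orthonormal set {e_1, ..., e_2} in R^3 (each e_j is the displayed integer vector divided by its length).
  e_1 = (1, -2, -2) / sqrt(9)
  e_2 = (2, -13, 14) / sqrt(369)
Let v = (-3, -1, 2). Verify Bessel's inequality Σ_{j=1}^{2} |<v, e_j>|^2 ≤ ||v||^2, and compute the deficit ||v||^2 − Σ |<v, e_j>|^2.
Σ |<v, e_j>|^2 = 250/41; ||v||^2 = 14; deficit = 324/41

Write each e_j = u_j / sqrt(<u_j, u_j>) where u_j is the displayed integer vector. Then <v, e_j> = <v, u_j> / sqrt(<u_j, u_j>), so |<v, e_j>|^2 = <v, u_j>^2 / <u_j, u_j>.
Coefficients: <v, e_1> = -5/sqrt(9), <v, e_2> = 35/sqrt(369).
Square and sum: Σ |<v, e_j>|^2 = 250/41.
Compute ||v||^2 = v·v = 14.
Deficit = 14 − 250/41 = 324/41 ≥ 0, confirming Bessel's inequality. (The deficit equals ||v − Σ <v,e_j> e_j||^2, the squared distance from v to span{e_j}.)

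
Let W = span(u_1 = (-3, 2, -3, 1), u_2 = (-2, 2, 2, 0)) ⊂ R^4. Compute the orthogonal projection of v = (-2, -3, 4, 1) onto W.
proj_W(v) = (2/5, 1/5, 16/5, -3/5)

Set up U = [u_1 | ... | u_2] ∈ R^(4×2). The projector onto W = col(U) is P = U (U^T U)^(-1) U^T.
Compute U^T U =
  [23, 4]
  [4, 12],
and U^T v = (-11, 6).
Solve U^T U · c = U^T v for the coefficients: c = (-3/5, 7/10). The projection is proj_W(v) = U c.
Check: (v - proj_W(v)) · u_1 = 0  (should be 0).
Check: (v - proj_W(v)) · u_2 = 0  (should be 0).
Result: proj_W(v) = (2/5, 1/5, 16/5, -3/5).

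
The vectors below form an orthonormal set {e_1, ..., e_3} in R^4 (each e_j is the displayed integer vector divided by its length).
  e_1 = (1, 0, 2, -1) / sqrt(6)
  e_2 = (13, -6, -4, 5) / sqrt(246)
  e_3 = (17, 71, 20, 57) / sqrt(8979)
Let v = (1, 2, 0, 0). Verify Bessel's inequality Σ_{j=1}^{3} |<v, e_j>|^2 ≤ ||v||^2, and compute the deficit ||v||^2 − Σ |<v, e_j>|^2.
Σ |<v, e_j>|^2 = 218/73; ||v||^2 = 5; deficit = 147/73

Write each e_j = u_j / sqrt(<u_j, u_j>) where u_j is the displayed integer vector. Then <v, e_j> = <v, u_j> / sqrt(<u_j, u_j>), so |<v, e_j>|^2 = <v, u_j>^2 / <u_j, u_j>.
Coefficients: <v, e_1> = 1/sqrt(6), <v, e_2> = 1/sqrt(246), <v, e_3> = 159/sqrt(8979).
Square and sum: Σ |<v, e_j>|^2 = 218/73.
Compute ||v||^2 = v·v = 5.
Deficit = 5 − 218/73 = 147/73 ≥ 0, confirming Bessel's inequality. (The deficit equals ||v − Σ <v,e_j> e_j||^2, the squared distance from v to span{e_j}.)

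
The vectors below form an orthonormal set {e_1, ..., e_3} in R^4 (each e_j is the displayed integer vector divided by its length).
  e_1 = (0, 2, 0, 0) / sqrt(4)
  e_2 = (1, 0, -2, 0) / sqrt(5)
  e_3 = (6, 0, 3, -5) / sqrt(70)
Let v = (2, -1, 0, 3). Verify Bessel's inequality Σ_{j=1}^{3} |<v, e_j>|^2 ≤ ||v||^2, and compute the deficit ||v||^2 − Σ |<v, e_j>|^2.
Σ |<v, e_j>|^2 = 27/14; ||v||^2 = 14; deficit = 169/14

Write each e_j = u_j / sqrt(<u_j, u_j>) where u_j is the displayed integer vector. Then <v, e_j> = <v, u_j> / sqrt(<u_j, u_j>), so |<v, e_j>|^2 = <v, u_j>^2 / <u_j, u_j>.
Coefficients: <v, e_1> = -2/sqrt(4), <v, e_2> = 2/sqrt(5), <v, e_3> = -3/sqrt(70).
Square and sum: Σ |<v, e_j>|^2 = 27/14.
Compute ||v||^2 = v·v = 14.
Deficit = 14 − 27/14 = 169/14 ≥ 0, confirming Bessel's inequality. (The deficit equals ||v − Σ <v,e_j> e_j||^2, the squared distance from v to span{e_j}.)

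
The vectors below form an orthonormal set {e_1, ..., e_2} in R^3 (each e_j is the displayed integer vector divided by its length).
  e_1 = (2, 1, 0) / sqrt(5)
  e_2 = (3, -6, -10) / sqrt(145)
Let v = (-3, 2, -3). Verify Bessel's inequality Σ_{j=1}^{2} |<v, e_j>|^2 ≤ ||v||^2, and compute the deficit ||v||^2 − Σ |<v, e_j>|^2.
Σ |<v, e_j>|^2 = 109/29; ||v||^2 = 22; deficit = 529/29

Write each e_j = u_j / sqrt(<u_j, u_j>) where u_j is the displayed integer vector. Then <v, e_j> = <v, u_j> / sqrt(<u_j, u_j>), so |<v, e_j>|^2 = <v, u_j>^2 / <u_j, u_j>.
Coefficients: <v, e_1> = -4/sqrt(5), <v, e_2> = 9/sqrt(145).
Square and sum: Σ |<v, e_j>|^2 = 109/29.
Compute ||v||^2 = v·v = 22.
Deficit = 22 − 109/29 = 529/29 ≥ 0, confirming Bessel's inequality. (The deficit equals ||v − Σ <v,e_j> e_j||^2, the squared distance from v to span{e_j}.)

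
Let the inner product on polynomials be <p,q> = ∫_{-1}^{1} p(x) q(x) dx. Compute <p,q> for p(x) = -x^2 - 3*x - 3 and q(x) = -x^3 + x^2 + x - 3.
<p,q> = 84/5

Expand the product: p(x)·q(x) = x^5 + 2*x^4 - x^3 - 3*x^2 + 6*x + 9.
∫_{-1}^{1} of each monomial x^k gives [2/(k+1) if k even, 0 if k odd]. Integrating term-by-term (or equivalently evaluating the antiderivative F(x) = x^6/6 + 2*x^5/5 - x^4/4 - x^3 + 3*x^2 + 9*x at the endpoints):
  F(1) − F(−1) = 679/60 − (-329/60) = 84/5.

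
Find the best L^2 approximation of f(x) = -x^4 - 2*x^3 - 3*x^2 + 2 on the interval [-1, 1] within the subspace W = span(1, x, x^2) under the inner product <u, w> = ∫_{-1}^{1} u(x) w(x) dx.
g(x) = -27*x^2/7 - 6*x/5 + 73/35

The best approximation g ∈ W is the orthogonal projection of f onto W. Writing g = a_0 + a_1 x + a_2 x^2, the coefficients solve the normal equations G · a = b where
  G_{ij} = <φ_i, φ_j> and b_i = <f, φ_i>, with φ_0 = 1, φ_1 = x, φ_2 = x^2.
G =
  [2, 0, 2/3]
  [0, 2/3, 0]
  [2/3, 0, 2/5],
b = (8/5, -4/5, -16/105).
Solving gives a_0 = 73/35, a_1 = -6/5, a_2 = -27/7, so
  g(x) = -27*x^2/7 - 6*x/5 + 73/35.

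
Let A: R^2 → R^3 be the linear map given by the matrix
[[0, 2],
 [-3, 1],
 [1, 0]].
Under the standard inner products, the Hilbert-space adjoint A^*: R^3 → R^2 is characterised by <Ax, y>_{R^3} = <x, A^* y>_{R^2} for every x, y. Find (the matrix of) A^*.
A^* = A^T =
[[0, -3, 1],
 [2, 1, 0]]

For real matrices with standard dot products, the defining identity <Ax, y> = <x, A^* y> gives (Ax)^T y = x^T (A^*) y, i.e. x^T A^T y = x^T (A^*) y. Since this holds for all x, y, we must have A^* = A^T. Therefore
A^* =
[[0, -3, 1],
 [2, 1, 0]].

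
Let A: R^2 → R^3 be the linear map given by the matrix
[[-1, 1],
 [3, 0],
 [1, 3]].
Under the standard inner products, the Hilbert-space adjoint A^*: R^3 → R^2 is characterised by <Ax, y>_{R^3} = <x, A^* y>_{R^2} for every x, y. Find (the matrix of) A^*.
A^* = A^T =
[[-1, 3, 1],
 [1, 0, 3]]

For real matrices with standard dot products, the defining identity <Ax, y> = <x, A^* y> gives (Ax)^T y = x^T (A^*) y, i.e. x^T A^T y = x^T (A^*) y. Since this holds for all x, y, we must have A^* = A^T. Therefore
A^* =
[[-1, 3, 1],
 [1, 0, 3]].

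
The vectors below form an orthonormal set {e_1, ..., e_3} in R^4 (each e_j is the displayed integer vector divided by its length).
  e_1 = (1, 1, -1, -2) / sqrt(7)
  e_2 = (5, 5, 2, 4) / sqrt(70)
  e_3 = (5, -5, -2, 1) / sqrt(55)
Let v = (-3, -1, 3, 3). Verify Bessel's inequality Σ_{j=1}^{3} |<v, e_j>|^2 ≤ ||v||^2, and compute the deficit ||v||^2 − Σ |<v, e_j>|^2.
Σ |<v, e_j>|^2 = 300/11; ||v||^2 = 28; deficit = 8/11

Write each e_j = u_j / sqrt(<u_j, u_j>) where u_j is the displayed integer vector. Then <v, e_j> = <v, u_j> / sqrt(<u_j, u_j>), so |<v, e_j>|^2 = <v, u_j>^2 / <u_j, u_j>.
Coefficients: <v, e_1> = -13/sqrt(7), <v, e_2> = -2/sqrt(70), <v, e_3> = -13/sqrt(55).
Square and sum: Σ |<v, e_j>|^2 = 300/11.
Compute ||v||^2 = v·v = 28.
Deficit = 28 − 300/11 = 8/11 ≥ 0, confirming Bessel's inequality. (The deficit equals ||v − Σ <v,e_j> e_j||^2, the squared distance from v to span{e_j}.)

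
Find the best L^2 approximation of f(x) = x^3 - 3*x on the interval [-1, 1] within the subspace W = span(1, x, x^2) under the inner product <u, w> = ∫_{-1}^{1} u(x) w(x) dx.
g(x) = -12*x/5

The best approximation g ∈ W is the orthogonal projection of f onto W. Writing g = a_0 + a_1 x + a_2 x^2, the coefficients solve the normal equations G · a = b where
  G_{ij} = <φ_i, φ_j> and b_i = <f, φ_i>, with φ_0 = 1, φ_1 = x, φ_2 = x^2.
G =
  [2, 0, 2/3]
  [0, 2/3, 0]
  [2/3, 0, 2/5],
b = (0, -8/5, 0).
Solving gives a_0 = 0, a_1 = -12/5, a_2 = 0, so
  g(x) = -12*x/5.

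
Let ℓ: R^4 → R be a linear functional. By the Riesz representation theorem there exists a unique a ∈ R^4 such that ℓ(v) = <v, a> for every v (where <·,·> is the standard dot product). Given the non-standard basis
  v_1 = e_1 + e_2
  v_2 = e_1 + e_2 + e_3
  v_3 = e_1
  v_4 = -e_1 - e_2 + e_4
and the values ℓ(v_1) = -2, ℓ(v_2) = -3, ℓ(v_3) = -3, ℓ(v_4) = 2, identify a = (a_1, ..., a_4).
a = (-3, 1, -1, 0)

Write a = (a_1, ..., a_4) in the standard basis. For each basis vector v_i, ℓ(v_i) = <v_i, a> is a linear equation in the a_j's. Collect the n equations into a matrix system V a = ℓ, where row i of V is v_i (expressed in the standard basis). Since V is invertible (lower-triangular with 1s on the diagonal, up to permutation), solve by back-substitution:
  V =
[[1, 1, 0, 0],
 [1, 1, 1, 0],
 [1, 0, 0, 0],
 [-1, -1, 0, 1]]
  V a = (-2, -3, -3, 2)
Solving gives a = (-3, 1, -1, 0).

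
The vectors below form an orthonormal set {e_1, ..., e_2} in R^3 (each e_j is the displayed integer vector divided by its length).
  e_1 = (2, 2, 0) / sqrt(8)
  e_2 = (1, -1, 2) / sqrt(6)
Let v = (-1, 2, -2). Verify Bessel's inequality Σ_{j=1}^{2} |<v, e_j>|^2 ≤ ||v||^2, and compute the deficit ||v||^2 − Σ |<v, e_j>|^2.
Σ |<v, e_j>|^2 = 26/3; ||v||^2 = 9; deficit = 1/3

Write each e_j = u_j / sqrt(<u_j, u_j>) where u_j is the displayed integer vector. Then <v, e_j> = <v, u_j> / sqrt(<u_j, u_j>), so |<v, e_j>|^2 = <v, u_j>^2 / <u_j, u_j>.
Coefficients: <v, e_1> = 2/sqrt(8), <v, e_2> = -7/sqrt(6).
Square and sum: Σ |<v, e_j>|^2 = 26/3.
Compute ||v||^2 = v·v = 9.
Deficit = 9 − 26/3 = 1/3 ≥ 0, confirming Bessel's inequality. (The deficit equals ||v − Σ <v,e_j> e_j||^2, the squared distance from v to span{e_j}.)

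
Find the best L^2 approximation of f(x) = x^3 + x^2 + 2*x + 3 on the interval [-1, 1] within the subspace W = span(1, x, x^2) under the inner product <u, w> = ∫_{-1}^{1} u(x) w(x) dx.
g(x) = x^2 + 13*x/5 + 3

The best approximation g ∈ W is the orthogonal projection of f onto W. Writing g = a_0 + a_1 x + a_2 x^2, the coefficients solve the normal equations G · a = b where
  G_{ij} = <φ_i, φ_j> and b_i = <f, φ_i>, with φ_0 = 1, φ_1 = x, φ_2 = x^2.
G =
  [2, 0, 2/3]
  [0, 2/3, 0]
  [2/3, 0, 2/5],
b = (20/3, 26/15, 12/5).
Solving gives a_0 = 3, a_1 = 13/5, a_2 = 1, so
  g(x) = x^2 + 13*x/5 + 3.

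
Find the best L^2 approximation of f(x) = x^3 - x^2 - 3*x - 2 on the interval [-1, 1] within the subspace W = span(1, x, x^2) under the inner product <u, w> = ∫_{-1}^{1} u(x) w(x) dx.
g(x) = -x^2 - 12*x/5 - 2

The best approximation g ∈ W is the orthogonal projection of f onto W. Writing g = a_0 + a_1 x + a_2 x^2, the coefficients solve the normal equations G · a = b where
  G_{ij} = <φ_i, φ_j> and b_i = <f, φ_i>, with φ_0 = 1, φ_1 = x, φ_2 = x^2.
G =
  [2, 0, 2/3]
  [0, 2/3, 0]
  [2/3, 0, 2/5],
b = (-14/3, -8/5, -26/15).
Solving gives a_0 = -2, a_1 = -12/5, a_2 = -1, so
  g(x) = -x^2 - 12*x/5 - 2.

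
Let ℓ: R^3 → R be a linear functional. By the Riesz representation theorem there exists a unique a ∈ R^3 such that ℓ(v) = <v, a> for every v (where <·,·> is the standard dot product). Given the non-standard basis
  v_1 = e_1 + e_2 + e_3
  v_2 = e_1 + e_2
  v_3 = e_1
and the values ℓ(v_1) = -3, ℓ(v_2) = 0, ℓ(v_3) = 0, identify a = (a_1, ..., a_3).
a = (0, 0, -3)

Write a = (a_1, ..., a_3) in the standard basis. For each basis vector v_i, ℓ(v_i) = <v_i, a> is a linear equation in the a_j's. Collect the n equations into a matrix system V a = ℓ, where row i of V is v_i (expressed in the standard basis). Since V is invertible (lower-triangular with 1s on the diagonal, up to permutation), solve by back-substitution:
  V =
[[1, 1, 1],
 [1, 1, 0],
 [1, 0, 0]]
  V a = (-3, 0, 0)
Solving gives a = (0, 0, -3).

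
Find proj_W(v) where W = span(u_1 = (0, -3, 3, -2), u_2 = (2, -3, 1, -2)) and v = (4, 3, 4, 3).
proj_W(v) = (-9/35, 18/35, -9/35, 12/35)

Set up U = [u_1 | ... | u_2] ∈ R^(4×2). The projector onto W = col(U) is P = U (U^T U)^(-1) U^T.
Compute U^T U =
  [22, 16]
  [16, 18],
and U^T v = (-3, -3).
Solve U^T U · c = U^T v for the coefficients: c = (-3/70, -9/70). The projection is proj_W(v) = U c.
Check: (v - proj_W(v)) · u_1 = 0  (should be 0).
Check: (v - proj_W(v)) · u_2 = 0  (should be 0).
Result: proj_W(v) = (-9/35, 18/35, -9/35, 12/35).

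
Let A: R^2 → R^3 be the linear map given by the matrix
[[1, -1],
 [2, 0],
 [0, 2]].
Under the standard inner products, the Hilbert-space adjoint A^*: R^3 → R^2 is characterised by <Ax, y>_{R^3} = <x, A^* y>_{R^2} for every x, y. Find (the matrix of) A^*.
A^* = A^T =
[[1, 2, 0],
 [-1, 0, 2]]

For real matrices with standard dot products, the defining identity <Ax, y> = <x, A^* y> gives (Ax)^T y = x^T (A^*) y, i.e. x^T A^T y = x^T (A^*) y. Since this holds for all x, y, we must have A^* = A^T. Therefore
A^* =
[[1, 2, 0],
 [-1, 0, 2]].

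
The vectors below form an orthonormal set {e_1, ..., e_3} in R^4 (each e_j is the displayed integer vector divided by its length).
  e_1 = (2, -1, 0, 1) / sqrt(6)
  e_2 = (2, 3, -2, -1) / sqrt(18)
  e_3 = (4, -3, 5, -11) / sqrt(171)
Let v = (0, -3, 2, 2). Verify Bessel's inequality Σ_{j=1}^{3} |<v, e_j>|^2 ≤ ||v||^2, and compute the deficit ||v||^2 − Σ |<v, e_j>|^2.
Σ |<v, e_j>|^2 = 953/57; ||v||^2 = 17; deficit = 16/57

Write each e_j = u_j / sqrt(<u_j, u_j>) where u_j is the displayed integer vector. Then <v, e_j> = <v, u_j> / sqrt(<u_j, u_j>), so |<v, e_j>|^2 = <v, u_j>^2 / <u_j, u_j>.
Coefficients: <v, e_1> = 5/sqrt(6), <v, e_2> = -15/sqrt(18), <v, e_3> = -3/sqrt(171).
Square and sum: Σ |<v, e_j>|^2 = 953/57.
Compute ||v||^2 = v·v = 17.
Deficit = 17 − 953/57 = 16/57 ≥ 0, confirming Bessel's inequality. (The deficit equals ||v − Σ <v,e_j> e_j||^2, the squared distance from v to span{e_j}.)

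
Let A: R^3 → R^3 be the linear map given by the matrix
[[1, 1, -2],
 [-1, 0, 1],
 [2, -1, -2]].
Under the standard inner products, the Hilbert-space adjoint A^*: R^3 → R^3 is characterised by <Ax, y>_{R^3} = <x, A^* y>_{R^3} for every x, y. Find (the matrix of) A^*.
A^* = A^T =
[[1, -1, 2],
 [1, 0, -1],
 [-2, 1, -2]]

For real matrices with standard dot products, the defining identity <Ax, y> = <x, A^* y> gives (Ax)^T y = x^T (A^*) y, i.e. x^T A^T y = x^T (A^*) y. Since this holds for all x, y, we must have A^* = A^T. Therefore
A^* =
[[1, -1, 2],
 [1, 0, -1],
 [-2, 1, -2]].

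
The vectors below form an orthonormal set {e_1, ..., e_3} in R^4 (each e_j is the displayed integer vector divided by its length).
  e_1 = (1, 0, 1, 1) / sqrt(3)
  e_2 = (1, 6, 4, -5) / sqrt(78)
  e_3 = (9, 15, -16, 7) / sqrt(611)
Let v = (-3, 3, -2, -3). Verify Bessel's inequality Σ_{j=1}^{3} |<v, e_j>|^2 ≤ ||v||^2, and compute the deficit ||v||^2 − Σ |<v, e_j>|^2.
Σ |<v, e_j>|^2 = 1359/47; ||v||^2 = 31; deficit = 98/47

Write each e_j = u_j / sqrt(<u_j, u_j>) where u_j is the displayed integer vector. Then <v, e_j> = <v, u_j> / sqrt(<u_j, u_j>), so |<v, e_j>|^2 = <v, u_j>^2 / <u_j, u_j>.
Coefficients: <v, e_1> = -8/sqrt(3), <v, e_2> = 22/sqrt(78), <v, e_3> = 29/sqrt(611).
Square and sum: Σ |<v, e_j>|^2 = 1359/47.
Compute ||v||^2 = v·v = 31.
Deficit = 31 − 1359/47 = 98/47 ≥ 0, confirming Bessel's inequality. (The deficit equals ||v − Σ <v,e_j> e_j||^2, the squared distance from v to span{e_j}.)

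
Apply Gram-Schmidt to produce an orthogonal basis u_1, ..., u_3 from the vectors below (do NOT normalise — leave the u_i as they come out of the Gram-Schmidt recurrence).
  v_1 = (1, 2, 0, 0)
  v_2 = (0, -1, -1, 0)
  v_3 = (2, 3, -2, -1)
Orthogonal basis:
  u_1 = (1, 2, 0, 0)
  u_2 = (2/5, -1/5, -1, 0)
  u_3 = (-1/3, 1/6, -1/6, -1)

Apply the Gram-Schmidt recurrence
  u_1 = v_1
  u_i = v_i − Σ_{j<i} ((v_i · u_j) / (u_j · u_j)) · u_j.

Step by step this gives:
  u_1 = (1, 2, 0, 0)
  u_2 = (2/5, -1/5, -1, 0)
  u_3 = (-1/3, 1/6, -1/6, -1)

Orthogonality check:
  u_2 · u_1 = 0 (should be 0)
  u_3 · u_1 = 0 (should be 0)
  u_3 · u_2 = 0 (should be 0)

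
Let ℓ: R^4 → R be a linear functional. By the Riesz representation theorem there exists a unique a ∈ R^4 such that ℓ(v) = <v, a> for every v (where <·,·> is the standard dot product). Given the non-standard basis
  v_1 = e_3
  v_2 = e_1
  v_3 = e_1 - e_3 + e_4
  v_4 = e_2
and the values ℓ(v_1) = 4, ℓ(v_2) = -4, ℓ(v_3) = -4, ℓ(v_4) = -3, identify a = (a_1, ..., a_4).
a = (-4, -3, 4, 4)

Write a = (a_1, ..., a_4) in the standard basis. For each basis vector v_i, ℓ(v_i) = <v_i, a> is a linear equation in the a_j's. Collect the n equations into a matrix system V a = ℓ, where row i of V is v_i (expressed in the standard basis). Since V is invertible (lower-triangular with 1s on the diagonal, up to permutation), solve by back-substitution:
  V =
[[0, 0, 1, 0],
 [1, 0, 0, 0],
 [1, 0, -1, 1],
 [0, 1, 0, 0]]
  V a = (4, -4, -4, -3)
Solving gives a = (-4, -3, 4, 4).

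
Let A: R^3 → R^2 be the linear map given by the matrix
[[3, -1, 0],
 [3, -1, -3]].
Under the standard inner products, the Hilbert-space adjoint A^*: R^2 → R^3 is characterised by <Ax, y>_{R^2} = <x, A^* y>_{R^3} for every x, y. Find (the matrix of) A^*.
A^* = A^T =
[[3, 3],
 [-1, -1],
 [0, -3]]

For real matrices with standard dot products, the defining identity <Ax, y> = <x, A^* y> gives (Ax)^T y = x^T (A^*) y, i.e. x^T A^T y = x^T (A^*) y. Since this holds for all x, y, we must have A^* = A^T. Therefore
A^* =
[[3, 3],
 [-1, -1],
 [0, -3]].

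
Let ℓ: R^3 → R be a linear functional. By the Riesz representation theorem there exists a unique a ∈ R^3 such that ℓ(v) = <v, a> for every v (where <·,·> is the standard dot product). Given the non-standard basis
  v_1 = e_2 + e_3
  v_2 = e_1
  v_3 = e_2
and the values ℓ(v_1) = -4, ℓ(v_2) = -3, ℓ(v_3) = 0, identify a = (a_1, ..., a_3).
a = (-3, 0, -4)

Write a = (a_1, ..., a_3) in the standard basis. For each basis vector v_i, ℓ(v_i) = <v_i, a> is a linear equation in the a_j's. Collect the n equations into a matrix system V a = ℓ, where row i of V is v_i (expressed in the standard basis). Since V is invertible (lower-triangular with 1s on the diagonal, up to permutation), solve by back-substitution:
  V =
[[0, 1, 1],
 [1, 0, 0],
 [0, 1, 0]]
  V a = (-4, -3, 0)
Solving gives a = (-3, 0, -4).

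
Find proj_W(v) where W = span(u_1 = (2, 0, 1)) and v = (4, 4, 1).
proj_W(v) = (18/5, 0, 9/5)

Set up U = [u_1 | ... | u_1] ∈ R^(3×1). The projector onto W = col(U) is P = U (U^T U)^(-1) U^T.
Compute U^T U =
  [5],
and U^T v = (9).
Solve U^T U · c = U^T v for the coefficients: c = (9/5). The projection is proj_W(v) = U c.
Check: (v - proj_W(v)) · u_1 = 0  (should be 0).
Result: proj_W(v) = (18/5, 0, 9/5).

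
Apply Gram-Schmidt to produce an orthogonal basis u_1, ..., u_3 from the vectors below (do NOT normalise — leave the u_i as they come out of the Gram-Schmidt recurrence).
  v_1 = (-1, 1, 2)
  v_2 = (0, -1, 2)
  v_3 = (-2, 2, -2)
Orthogonal basis:
  u_1 = (-1, 1, 2)
  u_2 = (1/2, -3/2, 1)
  u_3 = (-8/7, -4/7, -2/7)

Apply the Gram-Schmidt recurrence
  u_1 = v_1
  u_i = v_i − Σ_{j<i} ((v_i · u_j) / (u_j · u_j)) · u_j.

Step by step this gives:
  u_1 = (-1, 1, 2)
  u_2 = (1/2, -3/2, 1)
  u_3 = (-8/7, -4/7, -2/7)

Orthogonality check:
  u_2 · u_1 = 0 (should be 0)
  u_3 · u_1 = 0 (should be 0)
  u_3 · u_2 = 0 (should be 0)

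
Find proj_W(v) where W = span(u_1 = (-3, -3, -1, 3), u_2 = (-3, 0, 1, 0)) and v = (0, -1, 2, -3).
proj_W(v) = (-1/3, 4/3, 1, -4/3)

Set up U = [u_1 | ... | u_2] ∈ R^(4×2). The projector onto W = col(U) is P = U (U^T U)^(-1) U^T.
Compute U^T U =
  [28, 8]
  [8, 10],
and U^T v = (-8, 2).
Solve U^T U · c = U^T v for the coefficients: c = (-4/9, 5/9). The projection is proj_W(v) = U c.
Check: (v - proj_W(v)) · u_1 = 0  (should be 0).
Check: (v - proj_W(v)) · u_2 = 0  (should be 0).
Result: proj_W(v) = (-1/3, 4/3, 1, -4/3).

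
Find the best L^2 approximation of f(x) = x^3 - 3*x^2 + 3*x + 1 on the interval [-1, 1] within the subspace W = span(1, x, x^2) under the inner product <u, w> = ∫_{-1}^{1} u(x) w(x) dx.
g(x) = -3*x^2 + 18*x/5 + 1

The best approximation g ∈ W is the orthogonal projection of f onto W. Writing g = a_0 + a_1 x + a_2 x^2, the coefficients solve the normal equations G · a = b where
  G_{ij} = <φ_i, φ_j> and b_i = <f, φ_i>, with φ_0 = 1, φ_1 = x, φ_2 = x^2.
G =
  [2, 0, 2/3]
  [0, 2/3, 0]
  [2/3, 0, 2/5],
b = (0, 12/5, -8/15).
Solving gives a_0 = 1, a_1 = 18/5, a_2 = -3, so
  g(x) = -3*x^2 + 18*x/5 + 1.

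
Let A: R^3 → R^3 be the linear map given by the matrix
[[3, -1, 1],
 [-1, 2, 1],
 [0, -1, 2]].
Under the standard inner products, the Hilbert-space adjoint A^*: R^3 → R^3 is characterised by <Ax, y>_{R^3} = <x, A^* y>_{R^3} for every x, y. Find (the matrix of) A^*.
A^* = A^T =
[[3, -1, 0],
 [-1, 2, -1],
 [1, 1, 2]]

For real matrices with standard dot products, the defining identity <Ax, y> = <x, A^* y> gives (Ax)^T y = x^T (A^*) y, i.e. x^T A^T y = x^T (A^*) y. Since this holds for all x, y, we must have A^* = A^T. Therefore
A^* =
[[3, -1, 0],
 [-1, 2, -1],
 [1, 1, 2]].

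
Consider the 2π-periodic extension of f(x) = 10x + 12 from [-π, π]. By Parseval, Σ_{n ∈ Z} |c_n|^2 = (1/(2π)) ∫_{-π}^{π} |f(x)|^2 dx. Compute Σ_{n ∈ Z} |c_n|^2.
Σ |c_n|^2 = 100π^2/3 + 144

Expand and integrate term by term over [-π, π]:
  ∫ (10x)^2 dx = 100·(2π^3/3); ∫ 2·10·(12)·x dx = 0 (odd integrand); ∫ 12^2 dx = 144·2π.
So (1/(2π)) ∫_{-π}^{π} (10x + 12)^2 dx = 100π^2/3 + 144 = 100π^2/3 + 144.
Parseval ⇒ Σ |c_n|^2 = 100π^2/3 + 144.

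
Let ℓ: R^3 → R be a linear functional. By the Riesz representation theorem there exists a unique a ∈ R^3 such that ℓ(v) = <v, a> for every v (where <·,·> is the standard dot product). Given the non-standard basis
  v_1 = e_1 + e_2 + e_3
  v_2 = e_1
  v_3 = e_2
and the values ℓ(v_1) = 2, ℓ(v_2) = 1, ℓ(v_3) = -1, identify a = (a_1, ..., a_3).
a = (1, -1, 2)

Write a = (a_1, ..., a_3) in the standard basis. For each basis vector v_i, ℓ(v_i) = <v_i, a> is a linear equation in the a_j's. Collect the n equations into a matrix system V a = ℓ, where row i of V is v_i (expressed in the standard basis). Since V is invertible (lower-triangular with 1s on the diagonal, up to permutation), solve by back-substitution:
  V =
[[1, 1, 1],
 [1, 0, 0],
 [0, 1, 0]]
  V a = (2, 1, -1)
Solving gives a = (1, -1, 2).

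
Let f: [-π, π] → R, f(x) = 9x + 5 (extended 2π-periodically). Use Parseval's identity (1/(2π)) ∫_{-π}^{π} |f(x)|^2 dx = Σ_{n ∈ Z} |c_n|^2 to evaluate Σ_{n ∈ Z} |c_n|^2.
Σ |c_n|^2 = 27π^2 + 25

Expand and integrate term by term over [-π, π]:
  ∫ (9x)^2 dx = 81·(2π^3/3); ∫ 2·9·(5)·x dx = 0 (odd integrand); ∫ 5^2 dx = 25·2π.
So (1/(2π)) ∫_{-π}^{π} (9x + 5)^2 dx = 81π^2/3 + 25 = 27π^2 + 25.
Parseval ⇒ Σ |c_n|^2 = 27π^2 + 25.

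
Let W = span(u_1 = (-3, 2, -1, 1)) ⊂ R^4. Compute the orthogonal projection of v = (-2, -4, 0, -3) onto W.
proj_W(v) = (1, -2/3, 1/3, -1/3)

Set up U = [u_1 | ... | u_1] ∈ R^(4×1). The projector onto W = col(U) is P = U (U^T U)^(-1) U^T.
Compute U^T U =
  [15],
and U^T v = (-5).
Solve U^T U · c = U^T v for the coefficients: c = (-1/3). The projection is proj_W(v) = U c.
Check: (v - proj_W(v)) · u_1 = 0  (should be 0).
Result: proj_W(v) = (1, -2/3, 1/3, -1/3).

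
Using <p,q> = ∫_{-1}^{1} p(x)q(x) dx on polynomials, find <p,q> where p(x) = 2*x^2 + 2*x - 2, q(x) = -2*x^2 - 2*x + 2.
<p,q> = -104/15

Expand the product: p(x)·q(x) = -4*x^4 - 8*x^3 + 4*x^2 + 8*x - 4.
∫_{-1}^{1} of each monomial x^k gives [2/(k+1) if k even, 0 if k odd]. Integrating term-by-term (or equivalently evaluating the antiderivative F(x) = -4*x^5/5 - 2*x^4 + 4*x^3/3 + 4*x^2 - 4*x at the endpoints):
  F(1) − F(−1) = -22/15 − (82/15) = -104/15.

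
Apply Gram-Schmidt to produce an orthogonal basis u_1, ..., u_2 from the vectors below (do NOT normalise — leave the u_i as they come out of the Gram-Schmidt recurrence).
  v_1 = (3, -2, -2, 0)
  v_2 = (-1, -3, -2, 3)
Orthogonal basis:
  u_1 = (3, -2, -2, 0)
  u_2 = (-38/17, -37/17, -20/17, 3)

Apply the Gram-Schmidt recurrence
  u_1 = v_1
  u_i = v_i − Σ_{j<i} ((v_i · u_j) / (u_j · u_j)) · u_j.

Step by step this gives:
  u_1 = (3, -2, -2, 0)
  u_2 = (-38/17, -37/17, -20/17, 3)

Orthogonality check:
  u_2 · u_1 = 0 (should be 0)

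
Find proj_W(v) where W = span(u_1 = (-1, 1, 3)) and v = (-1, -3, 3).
proj_W(v) = (-7/11, 7/11, 21/11)

Set up U = [u_1 | ... | u_1] ∈ R^(3×1). The projector onto W = col(U) is P = U (U^T U)^(-1) U^T.
Compute U^T U =
  [11],
and U^T v = (7).
Solve U^T U · c = U^T v for the coefficients: c = (7/11). The projection is proj_W(v) = U c.
Check: (v - proj_W(v)) · u_1 = 0  (should be 0).
Result: proj_W(v) = (-7/11, 7/11, 21/11).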